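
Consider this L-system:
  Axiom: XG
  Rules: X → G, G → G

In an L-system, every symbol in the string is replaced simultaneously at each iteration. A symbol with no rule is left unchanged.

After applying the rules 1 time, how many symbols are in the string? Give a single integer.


Step 0: length = 2
Step 1: length = 2

Answer: 2


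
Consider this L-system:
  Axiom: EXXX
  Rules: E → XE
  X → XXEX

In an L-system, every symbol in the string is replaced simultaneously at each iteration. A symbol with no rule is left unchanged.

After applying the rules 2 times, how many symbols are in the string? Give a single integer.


Step 0: length = 4
Step 1: length = 14
Step 2: length = 48

Answer: 48


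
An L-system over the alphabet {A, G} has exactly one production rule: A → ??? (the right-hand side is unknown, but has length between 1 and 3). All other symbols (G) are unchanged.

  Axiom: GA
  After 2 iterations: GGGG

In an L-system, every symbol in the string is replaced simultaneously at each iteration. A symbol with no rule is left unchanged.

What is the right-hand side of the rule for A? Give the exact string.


Answer: GGG

Derivation:
Trying A → GGG:
  Step 0: GA
  Step 1: GGGG
  Step 2: GGGG
Matches the given result.


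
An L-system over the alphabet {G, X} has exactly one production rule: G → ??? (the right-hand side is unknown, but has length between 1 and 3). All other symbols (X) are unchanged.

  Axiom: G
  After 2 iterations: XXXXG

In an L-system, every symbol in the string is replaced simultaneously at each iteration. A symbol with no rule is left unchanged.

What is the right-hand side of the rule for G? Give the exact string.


Trying G → XXG:
  Step 0: G
  Step 1: XXG
  Step 2: XXXXG
Matches the given result.

Answer: XXG


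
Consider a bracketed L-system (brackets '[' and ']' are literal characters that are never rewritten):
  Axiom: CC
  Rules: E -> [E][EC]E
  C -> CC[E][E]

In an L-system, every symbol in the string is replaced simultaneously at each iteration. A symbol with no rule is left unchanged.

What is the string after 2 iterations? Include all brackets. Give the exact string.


Step 0: CC
Step 1: CC[E][E]CC[E][E]
Step 2: CC[E][E]CC[E][E][[E][EC]E][[E][EC]E]CC[E][E]CC[E][E][[E][EC]E][[E][EC]E]

Answer: CC[E][E]CC[E][E][[E][EC]E][[E][EC]E]CC[E][E]CC[E][E][[E][EC]E][[E][EC]E]


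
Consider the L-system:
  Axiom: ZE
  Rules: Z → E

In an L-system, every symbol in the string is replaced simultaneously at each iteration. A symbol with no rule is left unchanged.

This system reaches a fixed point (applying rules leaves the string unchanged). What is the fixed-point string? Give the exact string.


Answer: EE

Derivation:
Step 0: ZE
Step 1: EE
Step 2: EE  (unchanged — fixed point at step 1)


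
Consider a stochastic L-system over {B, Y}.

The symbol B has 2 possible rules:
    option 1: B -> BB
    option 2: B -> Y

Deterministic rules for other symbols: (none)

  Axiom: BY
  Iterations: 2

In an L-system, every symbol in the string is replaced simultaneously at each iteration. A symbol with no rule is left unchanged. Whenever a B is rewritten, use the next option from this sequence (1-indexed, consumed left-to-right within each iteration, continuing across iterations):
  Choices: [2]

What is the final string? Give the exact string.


Answer: YY

Derivation:
Step 0: BY
Step 1: YY  (used choices [2])
Step 2: YY  (used choices [])


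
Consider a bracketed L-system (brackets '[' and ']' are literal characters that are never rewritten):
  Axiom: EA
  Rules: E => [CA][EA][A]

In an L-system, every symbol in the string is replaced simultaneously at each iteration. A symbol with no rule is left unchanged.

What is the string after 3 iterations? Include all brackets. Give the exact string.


Answer: [CA][[CA][[CA][EA][A]A][A]A][A]A

Derivation:
Step 0: EA
Step 1: [CA][EA][A]A
Step 2: [CA][[CA][EA][A]A][A]A
Step 3: [CA][[CA][[CA][EA][A]A][A]A][A]A


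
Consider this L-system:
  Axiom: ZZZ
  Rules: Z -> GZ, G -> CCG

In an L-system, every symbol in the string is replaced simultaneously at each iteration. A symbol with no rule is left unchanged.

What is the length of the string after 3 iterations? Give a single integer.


Step 0: length = 3
Step 1: length = 6
Step 2: length = 15
Step 3: length = 30

Answer: 30


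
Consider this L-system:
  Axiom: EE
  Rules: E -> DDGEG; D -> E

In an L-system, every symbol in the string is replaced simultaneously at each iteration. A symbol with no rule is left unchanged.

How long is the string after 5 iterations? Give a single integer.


Step 0: length = 2
Step 1: length = 10
Step 2: length = 18
Step 3: length = 42
Step 4: length = 82
Step 5: length = 170

Answer: 170


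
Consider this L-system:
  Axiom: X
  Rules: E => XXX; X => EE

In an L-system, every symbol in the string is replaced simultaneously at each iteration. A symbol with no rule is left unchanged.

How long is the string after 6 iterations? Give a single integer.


Answer: 216

Derivation:
Step 0: length = 1
Step 1: length = 2
Step 2: length = 6
Step 3: length = 12
Step 4: length = 36
Step 5: length = 72
Step 6: length = 216


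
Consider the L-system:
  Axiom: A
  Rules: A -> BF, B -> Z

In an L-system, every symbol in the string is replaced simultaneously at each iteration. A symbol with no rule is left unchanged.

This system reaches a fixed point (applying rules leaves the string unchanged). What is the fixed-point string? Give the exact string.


Step 0: A
Step 1: BF
Step 2: ZF
Step 3: ZF  (unchanged — fixed point at step 2)

Answer: ZF


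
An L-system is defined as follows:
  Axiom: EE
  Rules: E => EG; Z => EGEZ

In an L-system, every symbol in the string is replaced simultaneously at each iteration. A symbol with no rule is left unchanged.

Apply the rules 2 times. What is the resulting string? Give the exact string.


Step 0: EE
Step 1: EGEG
Step 2: EGGEGG

Answer: EGGEGG


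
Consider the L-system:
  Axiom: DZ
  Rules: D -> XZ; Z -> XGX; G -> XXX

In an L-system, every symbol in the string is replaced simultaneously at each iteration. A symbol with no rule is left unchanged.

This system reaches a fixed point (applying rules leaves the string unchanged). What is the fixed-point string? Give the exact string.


Answer: XXXXXXXXXXX

Derivation:
Step 0: DZ
Step 1: XZXGX
Step 2: XXGXXXXXX
Step 3: XXXXXXXXXXX
Step 4: XXXXXXXXXXX  (unchanged — fixed point at step 3)


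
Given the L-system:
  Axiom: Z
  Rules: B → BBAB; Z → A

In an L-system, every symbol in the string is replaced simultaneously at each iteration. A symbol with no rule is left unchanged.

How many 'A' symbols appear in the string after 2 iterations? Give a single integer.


Step 0: Z  (0 'A')
Step 1: A  (1 'A')
Step 2: A  (1 'A')

Answer: 1


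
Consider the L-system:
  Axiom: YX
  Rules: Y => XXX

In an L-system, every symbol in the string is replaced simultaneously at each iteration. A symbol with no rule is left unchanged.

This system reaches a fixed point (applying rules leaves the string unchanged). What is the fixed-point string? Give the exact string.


Answer: XXXX

Derivation:
Step 0: YX
Step 1: XXXX
Step 2: XXXX  (unchanged — fixed point at step 1)


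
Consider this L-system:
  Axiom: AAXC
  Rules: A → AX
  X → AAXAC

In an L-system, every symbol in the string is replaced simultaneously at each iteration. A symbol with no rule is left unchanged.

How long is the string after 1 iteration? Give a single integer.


Step 0: length = 4
Step 1: length = 10

Answer: 10


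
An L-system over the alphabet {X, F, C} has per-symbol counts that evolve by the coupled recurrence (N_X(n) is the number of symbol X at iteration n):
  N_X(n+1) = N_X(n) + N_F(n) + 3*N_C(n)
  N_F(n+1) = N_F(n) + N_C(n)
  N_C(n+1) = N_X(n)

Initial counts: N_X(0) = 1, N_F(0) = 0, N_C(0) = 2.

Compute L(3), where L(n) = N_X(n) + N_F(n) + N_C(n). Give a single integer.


Step 0: N_X=1, N_F=0, N_C=2, L=3
Step 1: N_X=7, N_F=2, N_C=1, L=10
Step 2: N_X=12, N_F=3, N_C=7, L=22
Step 3: N_X=36, N_F=10, N_C=12, L=58

Answer: 58


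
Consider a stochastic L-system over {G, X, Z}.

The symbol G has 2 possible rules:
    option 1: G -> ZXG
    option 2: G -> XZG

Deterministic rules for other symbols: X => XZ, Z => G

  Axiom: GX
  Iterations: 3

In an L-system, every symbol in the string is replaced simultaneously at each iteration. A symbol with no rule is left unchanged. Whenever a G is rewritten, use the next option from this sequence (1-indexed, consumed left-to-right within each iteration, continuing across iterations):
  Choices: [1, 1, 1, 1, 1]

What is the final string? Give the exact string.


Answer: ZXGXZGGXZZXGXZGZXG

Derivation:
Step 0: GX
Step 1: ZXGXZ  (used choices [1])
Step 2: GXZZXGXZG  (used choices [1])
Step 3: ZXGXZGGXZZXGXZGZXG  (used choices [1, 1, 1])


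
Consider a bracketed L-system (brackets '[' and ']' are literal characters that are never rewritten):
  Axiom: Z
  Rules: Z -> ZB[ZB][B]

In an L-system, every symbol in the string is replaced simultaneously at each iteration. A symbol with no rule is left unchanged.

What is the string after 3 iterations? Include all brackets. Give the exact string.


Answer: ZB[ZB][B]B[ZB[ZB][B]B][B]B[ZB[ZB][B]B[ZB[ZB][B]B][B]B][B]

Derivation:
Step 0: Z
Step 1: ZB[ZB][B]
Step 2: ZB[ZB][B]B[ZB[ZB][B]B][B]
Step 3: ZB[ZB][B]B[ZB[ZB][B]B][B]B[ZB[ZB][B]B[ZB[ZB][B]B][B]B][B]


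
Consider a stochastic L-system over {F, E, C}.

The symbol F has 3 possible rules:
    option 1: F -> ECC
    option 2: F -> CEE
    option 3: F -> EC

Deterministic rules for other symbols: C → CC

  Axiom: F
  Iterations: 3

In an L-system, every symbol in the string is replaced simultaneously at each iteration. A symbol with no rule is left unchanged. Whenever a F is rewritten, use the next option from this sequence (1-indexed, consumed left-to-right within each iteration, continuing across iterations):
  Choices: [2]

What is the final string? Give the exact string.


Step 0: F
Step 1: CEE  (used choices [2])
Step 2: CCEE  (used choices [])
Step 3: CCCCEE  (used choices [])

Answer: CCCCEE


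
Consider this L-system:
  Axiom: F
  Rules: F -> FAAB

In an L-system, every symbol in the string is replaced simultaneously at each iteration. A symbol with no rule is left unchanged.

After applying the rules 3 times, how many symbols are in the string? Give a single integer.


Answer: 10

Derivation:
Step 0: length = 1
Step 1: length = 4
Step 2: length = 7
Step 3: length = 10


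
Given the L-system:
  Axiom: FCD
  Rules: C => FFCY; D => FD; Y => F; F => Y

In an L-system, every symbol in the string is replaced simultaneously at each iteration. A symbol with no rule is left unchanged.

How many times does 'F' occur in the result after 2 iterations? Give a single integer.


Step 0: FCD  (1 'F')
Step 1: YFFCYFD  (3 'F')
Step 2: FYYFFCYFYFD  (5 'F')

Answer: 5


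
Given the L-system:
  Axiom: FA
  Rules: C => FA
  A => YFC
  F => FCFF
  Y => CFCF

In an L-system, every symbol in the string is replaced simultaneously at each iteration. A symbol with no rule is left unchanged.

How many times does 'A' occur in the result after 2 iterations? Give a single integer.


Answer: 2

Derivation:
Step 0: FA  (1 'A')
Step 1: FCFFYFC  (0 'A')
Step 2: FCFFFAFCFFFCFFCFCFFCFFFA  (2 'A')


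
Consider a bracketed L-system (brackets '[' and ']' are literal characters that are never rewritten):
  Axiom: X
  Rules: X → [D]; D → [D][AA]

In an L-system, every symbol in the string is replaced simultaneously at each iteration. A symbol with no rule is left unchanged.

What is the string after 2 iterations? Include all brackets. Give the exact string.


Answer: [[D][AA]]

Derivation:
Step 0: X
Step 1: [D]
Step 2: [[D][AA]]


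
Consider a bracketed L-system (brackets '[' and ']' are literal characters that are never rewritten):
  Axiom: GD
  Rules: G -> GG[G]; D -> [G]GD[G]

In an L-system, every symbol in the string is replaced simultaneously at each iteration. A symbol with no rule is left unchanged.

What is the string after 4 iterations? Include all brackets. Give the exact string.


Step 0: GD
Step 1: GG[G][G]GD[G]
Step 2: GG[G]GG[G][GG[G]][GG[G]]GG[G][G]GD[G][GG[G]]
Step 3: GG[G]GG[G][GG[G]]GG[G]GG[G][GG[G]][GG[G]GG[G][GG[G]]][GG[G]GG[G][GG[G]]]GG[G]GG[G][GG[G]][GG[G]]GG[G][G]GD[G][GG[G]][GG[G]GG[G][GG[G]]]
Step 4: GG[G]GG[G][GG[G]]GG[G]GG[G][GG[G]][GG[G]GG[G][GG[G]]]GG[G]GG[G][GG[G]]GG[G]GG[G][GG[G]][GG[G]GG[G][GG[G]]][GG[G]GG[G][GG[G]]GG[G]GG[G][GG[G]][GG[G]GG[G][GG[G]]]][GG[G]GG[G][GG[G]]GG[G]GG[G][GG[G]][GG[G]GG[G][GG[G]]]]GG[G]GG[G][GG[G]]GG[G]GG[G][GG[G]][GG[G]GG[G][GG[G]]][GG[G]GG[G][GG[G]]]GG[G]GG[G][GG[G]][GG[G]]GG[G][G]GD[G][GG[G]][GG[G]GG[G][GG[G]]][GG[G]GG[G][GG[G]]GG[G]GG[G][GG[G]][GG[G]GG[G][GG[G]]]]

Answer: GG[G]GG[G][GG[G]]GG[G]GG[G][GG[G]][GG[G]GG[G][GG[G]]]GG[G]GG[G][GG[G]]GG[G]GG[G][GG[G]][GG[G]GG[G][GG[G]]][GG[G]GG[G][GG[G]]GG[G]GG[G][GG[G]][GG[G]GG[G][GG[G]]]][GG[G]GG[G][GG[G]]GG[G]GG[G][GG[G]][GG[G]GG[G][GG[G]]]]GG[G]GG[G][GG[G]]GG[G]GG[G][GG[G]][GG[G]GG[G][GG[G]]][GG[G]GG[G][GG[G]]]GG[G]GG[G][GG[G]][GG[G]]GG[G][G]GD[G][GG[G]][GG[G]GG[G][GG[G]]][GG[G]GG[G][GG[G]]GG[G]GG[G][GG[G]][GG[G]GG[G][GG[G]]]]


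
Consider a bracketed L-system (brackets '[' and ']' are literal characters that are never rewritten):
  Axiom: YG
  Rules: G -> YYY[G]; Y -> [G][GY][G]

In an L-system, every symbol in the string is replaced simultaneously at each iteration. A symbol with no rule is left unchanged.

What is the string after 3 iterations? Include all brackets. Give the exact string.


Step 0: YG
Step 1: [G][GY][G]YYY[G]
Step 2: [YYY[G]][YYY[G][G][GY][G]][YYY[G]][G][GY][G][G][GY][G][G][GY][G][YYY[G]]
Step 3: [[G][GY][G][G][GY][G][G][GY][G][YYY[G]]][[G][GY][G][G][GY][G][G][GY][G][YYY[G]][YYY[G]][YYY[G][G][GY][G]][YYY[G]]][[G][GY][G][G][GY][G][G][GY][G][YYY[G]]][YYY[G]][YYY[G][G][GY][G]][YYY[G]][YYY[G]][YYY[G][G][GY][G]][YYY[G]][YYY[G]][YYY[G][G][GY][G]][YYY[G]][[G][GY][G][G][GY][G][G][GY][G][YYY[G]]]

Answer: [[G][GY][G][G][GY][G][G][GY][G][YYY[G]]][[G][GY][G][G][GY][G][G][GY][G][YYY[G]][YYY[G]][YYY[G][G][GY][G]][YYY[G]]][[G][GY][G][G][GY][G][G][GY][G][YYY[G]]][YYY[G]][YYY[G][G][GY][G]][YYY[G]][YYY[G]][YYY[G][G][GY][G]][YYY[G]][YYY[G]][YYY[G][G][GY][G]][YYY[G]][[G][GY][G][G][GY][G][G][GY][G][YYY[G]]]


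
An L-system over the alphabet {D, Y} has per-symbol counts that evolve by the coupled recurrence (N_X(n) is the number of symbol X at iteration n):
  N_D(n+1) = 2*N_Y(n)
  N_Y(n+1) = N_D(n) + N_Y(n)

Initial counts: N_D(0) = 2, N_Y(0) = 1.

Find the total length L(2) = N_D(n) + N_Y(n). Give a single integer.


Step 0: N_D=2, N_Y=1, L=3
Step 1: N_D=2, N_Y=3, L=5
Step 2: N_D=6, N_Y=5, L=11

Answer: 11


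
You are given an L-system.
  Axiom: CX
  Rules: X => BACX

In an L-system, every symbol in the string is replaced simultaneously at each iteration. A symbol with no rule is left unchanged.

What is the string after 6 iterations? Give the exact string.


Answer: CBACBACBACBACBACBACX

Derivation:
Step 0: CX
Step 1: CBACX
Step 2: CBACBACX
Step 3: CBACBACBACX
Step 4: CBACBACBACBACX
Step 5: CBACBACBACBACBACX
Step 6: CBACBACBACBACBACBACX


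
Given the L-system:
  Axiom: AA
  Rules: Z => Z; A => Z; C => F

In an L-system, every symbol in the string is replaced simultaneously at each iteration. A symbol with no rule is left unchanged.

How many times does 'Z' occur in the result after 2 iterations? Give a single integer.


Step 0: AA  (0 'Z')
Step 1: ZZ  (2 'Z')
Step 2: ZZ  (2 'Z')

Answer: 2


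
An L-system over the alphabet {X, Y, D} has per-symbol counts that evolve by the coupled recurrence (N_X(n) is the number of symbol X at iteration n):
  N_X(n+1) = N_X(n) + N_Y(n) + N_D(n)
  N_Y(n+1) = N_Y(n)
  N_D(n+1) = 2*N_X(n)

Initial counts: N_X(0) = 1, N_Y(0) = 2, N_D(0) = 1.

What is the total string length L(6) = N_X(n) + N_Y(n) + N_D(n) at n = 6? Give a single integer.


Answer: 298

Derivation:
Step 0: N_X=1, N_Y=2, N_D=1, L=4
Step 1: N_X=4, N_Y=2, N_D=2, L=8
Step 2: N_X=8, N_Y=2, N_D=8, L=18
Step 3: N_X=18, N_Y=2, N_D=16, L=36
Step 4: N_X=36, N_Y=2, N_D=36, L=74
Step 5: N_X=74, N_Y=2, N_D=72, L=148
Step 6: N_X=148, N_Y=2, N_D=148, L=298


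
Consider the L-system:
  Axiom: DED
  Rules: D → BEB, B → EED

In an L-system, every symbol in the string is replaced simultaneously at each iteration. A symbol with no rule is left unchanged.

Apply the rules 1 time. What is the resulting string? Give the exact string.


Step 0: DED
Step 1: BEBEBEB

Answer: BEBEBEB


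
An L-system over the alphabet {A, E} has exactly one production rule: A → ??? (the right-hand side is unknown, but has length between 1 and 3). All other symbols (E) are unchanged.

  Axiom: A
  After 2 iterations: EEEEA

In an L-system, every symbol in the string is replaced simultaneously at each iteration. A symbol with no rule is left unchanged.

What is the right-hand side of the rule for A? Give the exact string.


Answer: EEA

Derivation:
Trying A → EEA:
  Step 0: A
  Step 1: EEA
  Step 2: EEEEA
Matches the given result.


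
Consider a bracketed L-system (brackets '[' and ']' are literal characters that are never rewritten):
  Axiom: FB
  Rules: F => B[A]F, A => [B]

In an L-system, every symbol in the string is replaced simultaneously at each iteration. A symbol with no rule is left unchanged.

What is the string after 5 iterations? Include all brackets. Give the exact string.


Answer: B[[B]]B[[B]]B[[B]]B[[B]]B[A]FB

Derivation:
Step 0: FB
Step 1: B[A]FB
Step 2: B[[B]]B[A]FB
Step 3: B[[B]]B[[B]]B[A]FB
Step 4: B[[B]]B[[B]]B[[B]]B[A]FB
Step 5: B[[B]]B[[B]]B[[B]]B[[B]]B[A]FB


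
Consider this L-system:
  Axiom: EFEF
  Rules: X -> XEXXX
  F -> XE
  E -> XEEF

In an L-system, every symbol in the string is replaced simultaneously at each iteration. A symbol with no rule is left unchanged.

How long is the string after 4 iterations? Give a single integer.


Step 0: length = 4
Step 1: length = 12
Step 2: length = 48
Step 3: length = 204
Step 4: length = 900

Answer: 900


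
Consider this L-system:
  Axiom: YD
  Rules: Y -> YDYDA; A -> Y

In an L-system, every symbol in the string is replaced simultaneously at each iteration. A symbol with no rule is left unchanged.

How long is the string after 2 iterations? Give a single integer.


Answer: 14

Derivation:
Step 0: length = 2
Step 1: length = 6
Step 2: length = 14


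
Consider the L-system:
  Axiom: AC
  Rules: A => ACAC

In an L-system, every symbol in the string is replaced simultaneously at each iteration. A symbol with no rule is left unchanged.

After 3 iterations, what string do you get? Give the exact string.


Answer: ACACCACACCCACACCACACCCC

Derivation:
Step 0: AC
Step 1: ACACC
Step 2: ACACCACACCC
Step 3: ACACCACACCCACACCACACCCC


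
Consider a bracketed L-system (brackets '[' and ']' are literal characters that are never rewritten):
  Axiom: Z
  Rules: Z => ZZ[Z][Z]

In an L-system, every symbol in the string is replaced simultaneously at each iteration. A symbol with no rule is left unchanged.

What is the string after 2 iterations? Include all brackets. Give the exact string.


Step 0: Z
Step 1: ZZ[Z][Z]
Step 2: ZZ[Z][Z]ZZ[Z][Z][ZZ[Z][Z]][ZZ[Z][Z]]

Answer: ZZ[Z][Z]ZZ[Z][Z][ZZ[Z][Z]][ZZ[Z][Z]]


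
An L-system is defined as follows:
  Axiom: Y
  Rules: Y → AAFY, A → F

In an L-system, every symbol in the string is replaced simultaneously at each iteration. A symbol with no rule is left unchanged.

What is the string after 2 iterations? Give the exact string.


Step 0: Y
Step 1: AAFY
Step 2: FFFAAFY

Answer: FFFAAFY


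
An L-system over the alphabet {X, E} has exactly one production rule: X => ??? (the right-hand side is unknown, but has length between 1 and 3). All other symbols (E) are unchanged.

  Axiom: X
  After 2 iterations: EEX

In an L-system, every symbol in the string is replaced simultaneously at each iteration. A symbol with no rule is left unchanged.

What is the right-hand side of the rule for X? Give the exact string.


Trying X => EX:
  Step 0: X
  Step 1: EX
  Step 2: EEX
Matches the given result.

Answer: EX


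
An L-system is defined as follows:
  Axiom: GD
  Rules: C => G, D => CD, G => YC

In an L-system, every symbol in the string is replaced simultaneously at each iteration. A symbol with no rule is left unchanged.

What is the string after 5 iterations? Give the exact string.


Step 0: GD
Step 1: YCCD
Step 2: YGGCD
Step 3: YYCYCGCD
Step 4: YYGYGYCGCD
Step 5: YYYCYYCYGYCGCD

Answer: YYYCYYCYGYCGCD


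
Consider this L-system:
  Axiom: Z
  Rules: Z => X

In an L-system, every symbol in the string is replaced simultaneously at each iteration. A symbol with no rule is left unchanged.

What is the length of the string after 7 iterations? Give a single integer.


Step 0: length = 1
Step 1: length = 1
Step 2: length = 1
Step 3: length = 1
Step 4: length = 1
Step 5: length = 1
Step 6: length = 1
Step 7: length = 1

Answer: 1


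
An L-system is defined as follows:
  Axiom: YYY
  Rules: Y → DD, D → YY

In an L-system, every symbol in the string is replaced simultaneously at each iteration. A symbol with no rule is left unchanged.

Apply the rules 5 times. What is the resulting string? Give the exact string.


Step 0: YYY
Step 1: DDDDDD
Step 2: YYYYYYYYYYYY
Step 3: DDDDDDDDDDDDDDDDDDDDDDDD
Step 4: YYYYYYYYYYYYYYYYYYYYYYYYYYYYYYYYYYYYYYYYYYYYYYYY
Step 5: DDDDDDDDDDDDDDDDDDDDDDDDDDDDDDDDDDDDDDDDDDDDDDDDDDDDDDDDDDDDDDDDDDDDDDDDDDDDDDDDDDDDDDDDDDDDDDDD

Answer: DDDDDDDDDDDDDDDDDDDDDDDDDDDDDDDDDDDDDDDDDDDDDDDDDDDDDDDDDDDDDDDDDDDDDDDDDDDDDDDDDDDDDDDDDDDDDDDD


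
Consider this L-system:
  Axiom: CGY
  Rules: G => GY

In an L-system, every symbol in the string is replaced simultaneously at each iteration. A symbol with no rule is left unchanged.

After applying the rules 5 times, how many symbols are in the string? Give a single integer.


Step 0: length = 3
Step 1: length = 4
Step 2: length = 5
Step 3: length = 6
Step 4: length = 7
Step 5: length = 8

Answer: 8


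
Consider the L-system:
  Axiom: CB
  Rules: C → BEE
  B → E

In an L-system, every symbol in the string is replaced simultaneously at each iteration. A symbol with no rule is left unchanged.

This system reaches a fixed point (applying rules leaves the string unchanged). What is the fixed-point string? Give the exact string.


Answer: EEEE

Derivation:
Step 0: CB
Step 1: BEEE
Step 2: EEEE
Step 3: EEEE  (unchanged — fixed point at step 2)


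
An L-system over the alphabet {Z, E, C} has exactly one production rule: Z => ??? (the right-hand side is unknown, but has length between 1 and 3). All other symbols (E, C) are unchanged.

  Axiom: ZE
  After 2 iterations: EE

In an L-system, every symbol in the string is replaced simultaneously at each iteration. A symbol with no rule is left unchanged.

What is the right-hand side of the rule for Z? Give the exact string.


Trying Z => E:
  Step 0: ZE
  Step 1: EE
  Step 2: EE
Matches the given result.

Answer: E


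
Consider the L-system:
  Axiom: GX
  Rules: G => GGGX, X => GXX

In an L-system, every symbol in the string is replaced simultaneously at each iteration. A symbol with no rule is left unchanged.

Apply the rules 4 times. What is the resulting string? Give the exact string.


Answer: GGGXGGGXGGGXGXXGGGXGGGXGGGXGXXGGGXGGGXGGGXGXXGGGXGXXGXXGGGXGGGXGGGXGXXGGGXGGGXGGGXGXXGGGXGGGXGGGXGXXGGGXGXXGXXGGGXGGGXGGGXGXXGGGXGGGXGGGXGXXGGGXGGGXGGGXGXXGGGXGXXGXXGGGXGGGXGGGXGXXGGGXGXXGXXGGGXGXXGXXGGGXGGGXGGGXGXXGGGXGGGXGGGXGXXGGGXGGGXGGGXGXXGGGXGXXGXXGGGXGGGXGGGXGXXGGGXGXXGXXGGGXGXXGXXGGGXGGGXGGGXGXXGGGXGXXGXXGGGXGXXGXX

Derivation:
Step 0: GX
Step 1: GGGXGXX
Step 2: GGGXGGGXGGGXGXXGGGXGXXGXX
Step 3: GGGXGGGXGGGXGXXGGGXGGGXGGGXGXXGGGXGGGXGGGXGXXGGGXGXXGXXGGGXGGGXGGGXGXXGGGXGXXGXXGGGXGXXGXX
Step 4: GGGXGGGXGGGXGXXGGGXGGGXGGGXGXXGGGXGGGXGGGXGXXGGGXGXXGXXGGGXGGGXGGGXGXXGGGXGGGXGGGXGXXGGGXGGGXGGGXGXXGGGXGXXGXXGGGXGGGXGGGXGXXGGGXGGGXGGGXGXXGGGXGGGXGGGXGXXGGGXGXXGXXGGGXGGGXGGGXGXXGGGXGXXGXXGGGXGXXGXXGGGXGGGXGGGXGXXGGGXGGGXGGGXGXXGGGXGGGXGGGXGXXGGGXGXXGXXGGGXGGGXGGGXGXXGGGXGXXGXXGGGXGXXGXXGGGXGGGXGGGXGXXGGGXGXXGXXGGGXGXXGXX


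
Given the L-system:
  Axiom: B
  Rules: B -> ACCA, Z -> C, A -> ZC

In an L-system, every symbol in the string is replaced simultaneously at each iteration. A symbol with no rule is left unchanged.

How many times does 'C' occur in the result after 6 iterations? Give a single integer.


Step 0: B  (0 'C')
Step 1: ACCA  (2 'C')
Step 2: ZCCCZC  (4 'C')
Step 3: CCCCCC  (6 'C')
Step 4: CCCCCC  (6 'C')
Step 5: CCCCCC  (6 'C')
Step 6: CCCCCC  (6 'C')

Answer: 6


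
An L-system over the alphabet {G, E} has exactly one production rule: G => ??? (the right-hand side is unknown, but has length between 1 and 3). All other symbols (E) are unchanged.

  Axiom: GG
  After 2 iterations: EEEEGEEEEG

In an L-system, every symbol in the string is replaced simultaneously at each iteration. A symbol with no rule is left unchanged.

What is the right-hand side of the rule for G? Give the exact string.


Trying G => EEG:
  Step 0: GG
  Step 1: EEGEEG
  Step 2: EEEEGEEEEG
Matches the given result.

Answer: EEG


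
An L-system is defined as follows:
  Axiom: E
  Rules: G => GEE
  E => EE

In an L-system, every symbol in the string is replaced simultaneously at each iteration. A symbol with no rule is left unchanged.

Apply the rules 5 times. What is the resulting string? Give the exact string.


Step 0: E
Step 1: EE
Step 2: EEEE
Step 3: EEEEEEEE
Step 4: EEEEEEEEEEEEEEEE
Step 5: EEEEEEEEEEEEEEEEEEEEEEEEEEEEEEEE

Answer: EEEEEEEEEEEEEEEEEEEEEEEEEEEEEEEE


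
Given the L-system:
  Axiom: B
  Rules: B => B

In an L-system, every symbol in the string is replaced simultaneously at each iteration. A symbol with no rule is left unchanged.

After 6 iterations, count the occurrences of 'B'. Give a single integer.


Answer: 1

Derivation:
Step 0: B  (1 'B')
Step 1: B  (1 'B')
Step 2: B  (1 'B')
Step 3: B  (1 'B')
Step 4: B  (1 'B')
Step 5: B  (1 'B')
Step 6: B  (1 'B')


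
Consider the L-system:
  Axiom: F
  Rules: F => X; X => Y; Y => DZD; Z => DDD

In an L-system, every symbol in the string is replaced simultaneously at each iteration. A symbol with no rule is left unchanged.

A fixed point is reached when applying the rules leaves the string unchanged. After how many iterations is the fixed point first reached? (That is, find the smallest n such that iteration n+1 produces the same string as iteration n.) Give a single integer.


Answer: 4

Derivation:
Step 0: F
Step 1: X
Step 2: Y
Step 3: DZD
Step 4: DDDDD
Step 5: DDDDD  (unchanged — fixed point at step 4)


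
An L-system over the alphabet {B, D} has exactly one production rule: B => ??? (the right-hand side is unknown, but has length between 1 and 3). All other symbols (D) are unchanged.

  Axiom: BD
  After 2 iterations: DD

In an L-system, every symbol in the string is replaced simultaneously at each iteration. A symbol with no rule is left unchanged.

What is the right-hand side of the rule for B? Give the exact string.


Answer: D

Derivation:
Trying B => D:
  Step 0: BD
  Step 1: DD
  Step 2: DD
Matches the given result.


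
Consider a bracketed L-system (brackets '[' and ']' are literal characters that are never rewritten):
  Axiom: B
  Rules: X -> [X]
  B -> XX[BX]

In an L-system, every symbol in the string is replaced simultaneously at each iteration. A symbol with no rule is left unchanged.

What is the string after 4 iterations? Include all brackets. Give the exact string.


Step 0: B
Step 1: XX[BX]
Step 2: [X][X][XX[BX][X]]
Step 3: [[X]][[X]][[X][X][XX[BX][X]][[X]]]
Step 4: [[[X]]][[[X]]][[[X]][[X]][[X][X][XX[BX][X]][[X]]][[[X]]]]

Answer: [[[X]]][[[X]]][[[X]][[X]][[X][X][XX[BX][X]][[X]]][[[X]]]]


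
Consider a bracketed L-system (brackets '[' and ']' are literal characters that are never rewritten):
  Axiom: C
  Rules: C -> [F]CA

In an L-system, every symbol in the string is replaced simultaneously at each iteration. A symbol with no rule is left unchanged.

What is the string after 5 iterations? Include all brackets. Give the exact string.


Answer: [F][F][F][F][F]CAAAAA

Derivation:
Step 0: C
Step 1: [F]CA
Step 2: [F][F]CAA
Step 3: [F][F][F]CAAA
Step 4: [F][F][F][F]CAAAA
Step 5: [F][F][F][F][F]CAAAAA


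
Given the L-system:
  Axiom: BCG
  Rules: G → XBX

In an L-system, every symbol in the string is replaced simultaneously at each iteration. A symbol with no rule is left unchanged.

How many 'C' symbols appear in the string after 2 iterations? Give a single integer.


Step 0: BCG  (1 'C')
Step 1: BCXBX  (1 'C')
Step 2: BCXBX  (1 'C')

Answer: 1


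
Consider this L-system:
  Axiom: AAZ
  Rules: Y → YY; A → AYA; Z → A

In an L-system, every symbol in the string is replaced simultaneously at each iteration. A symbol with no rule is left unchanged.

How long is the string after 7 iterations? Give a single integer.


Answer: 1408

Derivation:
Step 0: length = 3
Step 1: length = 7
Step 2: length = 19
Step 3: length = 48
Step 4: length = 116
Step 5: length = 272
Step 6: length = 624
Step 7: length = 1408


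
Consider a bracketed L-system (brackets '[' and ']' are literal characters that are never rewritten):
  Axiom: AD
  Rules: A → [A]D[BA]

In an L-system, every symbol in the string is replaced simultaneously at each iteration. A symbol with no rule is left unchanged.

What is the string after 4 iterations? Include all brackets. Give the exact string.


Answer: [[[[A]D[BA]]D[B[A]D[BA]]]D[B[[A]D[BA]]D[B[A]D[BA]]]]D[B[[[A]D[BA]]D[B[A]D[BA]]]D[B[[A]D[BA]]D[B[A]D[BA]]]]D

Derivation:
Step 0: AD
Step 1: [A]D[BA]D
Step 2: [[A]D[BA]]D[B[A]D[BA]]D
Step 3: [[[A]D[BA]]D[B[A]D[BA]]]D[B[[A]D[BA]]D[B[A]D[BA]]]D
Step 4: [[[[A]D[BA]]D[B[A]D[BA]]]D[B[[A]D[BA]]D[B[A]D[BA]]]]D[B[[[A]D[BA]]D[B[A]D[BA]]]D[B[[A]D[BA]]D[B[A]D[BA]]]]D


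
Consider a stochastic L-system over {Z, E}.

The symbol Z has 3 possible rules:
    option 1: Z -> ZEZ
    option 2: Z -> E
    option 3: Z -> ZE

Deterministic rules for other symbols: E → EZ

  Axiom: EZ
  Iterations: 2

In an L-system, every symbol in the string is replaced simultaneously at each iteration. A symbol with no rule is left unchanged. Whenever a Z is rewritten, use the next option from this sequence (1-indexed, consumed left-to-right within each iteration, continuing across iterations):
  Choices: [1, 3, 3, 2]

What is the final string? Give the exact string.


Answer: EZZEZEEZE

Derivation:
Step 0: EZ
Step 1: EZZEZ  (used choices [1])
Step 2: EZZEZEEZE  (used choices [3, 3, 2])


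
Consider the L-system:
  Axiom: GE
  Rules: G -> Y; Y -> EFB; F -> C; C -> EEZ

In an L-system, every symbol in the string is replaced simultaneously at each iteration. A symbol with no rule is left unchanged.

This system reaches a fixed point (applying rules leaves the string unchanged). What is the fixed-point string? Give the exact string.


Answer: EEEZBE

Derivation:
Step 0: GE
Step 1: YE
Step 2: EFBE
Step 3: ECBE
Step 4: EEEZBE
Step 5: EEEZBE  (unchanged — fixed point at step 4)


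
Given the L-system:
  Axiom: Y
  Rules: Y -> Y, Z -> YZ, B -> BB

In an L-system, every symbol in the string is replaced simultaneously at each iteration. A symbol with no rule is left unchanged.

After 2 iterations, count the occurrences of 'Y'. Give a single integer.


Answer: 1

Derivation:
Step 0: Y  (1 'Y')
Step 1: Y  (1 'Y')
Step 2: Y  (1 'Y')


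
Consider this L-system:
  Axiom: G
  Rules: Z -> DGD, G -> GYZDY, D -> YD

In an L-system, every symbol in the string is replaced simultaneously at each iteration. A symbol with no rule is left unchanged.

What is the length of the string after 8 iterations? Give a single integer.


Answer: 454

Derivation:
Step 0: length = 1
Step 1: length = 5
Step 2: length = 12
Step 3: length = 26
Step 4: length = 50
Step 5: length = 91
Step 6: length = 159
Step 7: length = 271
Step 8: length = 454


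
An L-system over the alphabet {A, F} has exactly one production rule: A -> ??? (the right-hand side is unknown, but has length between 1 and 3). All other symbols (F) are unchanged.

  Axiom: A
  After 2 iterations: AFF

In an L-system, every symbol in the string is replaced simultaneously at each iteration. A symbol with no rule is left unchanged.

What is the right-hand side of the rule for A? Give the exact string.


Answer: AF

Derivation:
Trying A -> AF:
  Step 0: A
  Step 1: AF
  Step 2: AFF
Matches the given result.


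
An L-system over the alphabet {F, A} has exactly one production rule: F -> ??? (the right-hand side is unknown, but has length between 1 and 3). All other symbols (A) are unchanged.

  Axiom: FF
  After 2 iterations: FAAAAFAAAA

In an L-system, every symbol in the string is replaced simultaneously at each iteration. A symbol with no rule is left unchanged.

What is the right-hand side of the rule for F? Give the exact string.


Answer: FAA

Derivation:
Trying F -> FAA:
  Step 0: FF
  Step 1: FAAFAA
  Step 2: FAAAAFAAAA
Matches the given result.


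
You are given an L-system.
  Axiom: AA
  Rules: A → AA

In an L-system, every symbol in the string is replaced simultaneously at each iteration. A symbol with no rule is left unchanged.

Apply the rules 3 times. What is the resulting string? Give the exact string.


Step 0: AA
Step 1: AAAA
Step 2: AAAAAAAA
Step 3: AAAAAAAAAAAAAAAA

Answer: AAAAAAAAAAAAAAAA


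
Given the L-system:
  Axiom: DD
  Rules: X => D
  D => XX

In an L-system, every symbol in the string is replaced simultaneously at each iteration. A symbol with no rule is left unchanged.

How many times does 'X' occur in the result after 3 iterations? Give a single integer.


Answer: 8

Derivation:
Step 0: DD  (0 'X')
Step 1: XXXX  (4 'X')
Step 2: DDDD  (0 'X')
Step 3: XXXXXXXX  (8 'X')


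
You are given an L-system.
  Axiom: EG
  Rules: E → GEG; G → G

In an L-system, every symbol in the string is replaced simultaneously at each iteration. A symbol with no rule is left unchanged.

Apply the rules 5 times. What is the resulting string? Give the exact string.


Answer: GGGGGEGGGGGG

Derivation:
Step 0: EG
Step 1: GEGG
Step 2: GGEGGG
Step 3: GGGEGGGG
Step 4: GGGGEGGGGG
Step 5: GGGGGEGGGGGG


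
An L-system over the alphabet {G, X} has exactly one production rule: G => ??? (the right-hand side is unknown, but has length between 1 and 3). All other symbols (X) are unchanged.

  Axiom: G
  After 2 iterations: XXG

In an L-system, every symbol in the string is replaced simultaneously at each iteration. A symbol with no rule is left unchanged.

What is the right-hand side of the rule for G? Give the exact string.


Trying G => XG:
  Step 0: G
  Step 1: XG
  Step 2: XXG
Matches the given result.

Answer: XG


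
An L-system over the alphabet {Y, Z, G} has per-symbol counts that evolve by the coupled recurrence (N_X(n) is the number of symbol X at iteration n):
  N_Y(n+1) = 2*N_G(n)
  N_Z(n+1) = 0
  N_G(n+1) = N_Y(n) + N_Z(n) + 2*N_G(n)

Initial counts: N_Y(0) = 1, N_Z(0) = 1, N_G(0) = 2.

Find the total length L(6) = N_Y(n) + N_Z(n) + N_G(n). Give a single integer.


Step 0: N_Y=1, N_Z=1, N_G=2, L=4
Step 1: N_Y=4, N_Z=0, N_G=6, L=10
Step 2: N_Y=12, N_Z=0, N_G=16, L=28
Step 3: N_Y=32, N_Z=0, N_G=44, L=76
Step 4: N_Y=88, N_Z=0, N_G=120, L=208
Step 5: N_Y=240, N_Z=0, N_G=328, L=568
Step 6: N_Y=656, N_Z=0, N_G=896, L=1552

Answer: 1552


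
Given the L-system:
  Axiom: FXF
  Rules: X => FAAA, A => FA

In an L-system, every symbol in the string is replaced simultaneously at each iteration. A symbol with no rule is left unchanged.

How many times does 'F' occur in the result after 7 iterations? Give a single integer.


Answer: 21

Derivation:
Step 0: FXF  (2 'F')
Step 1: FFAAAF  (3 'F')
Step 2: FFFAFAFAF  (6 'F')
Step 3: FFFFAFFAFFAF  (9 'F')
Step 4: FFFFFAFFFAFFFAF  (12 'F')
Step 5: FFFFFFAFFFFAFFFFAF  (15 'F')
Step 6: FFFFFFFAFFFFFAFFFFFAF  (18 'F')
Step 7: FFFFFFFFAFFFFFFAFFFFFFAF  (21 'F')


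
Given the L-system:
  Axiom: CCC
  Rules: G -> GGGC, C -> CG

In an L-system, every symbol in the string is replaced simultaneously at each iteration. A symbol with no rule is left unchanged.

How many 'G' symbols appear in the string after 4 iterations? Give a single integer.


Answer: 144

Derivation:
Step 0: CCC  (0 'G')
Step 1: CGCGCG  (3 'G')
Step 2: CGGGGCCGGGGCCGGGGC  (12 'G')
Step 3: CGGGGCGGGCGGGCGGGCCGCGGGGCGGGCGGGCGGGCCGCGGGGCGGGCGGGCGGGCCG  (42 'G')
Step 4: CGGGGCGGGCGGGCGGGCCGGGGCGGGCGGGCCGGGGCGGGCGGGCCGGGGCGGGCGGGCCGCGGGGCCGGGGCGGGCGGGCGGGCCGGGGCGGGCGGGCCGGGGCGGGCGGGCCGGGGCGGGCGGGCCGCGGGGCCGGGGCGGGCGGGCGGGCCGGGGCGGGCGGGCCGGGGCGGGCGGGCCGGGGCGGGCGGGCCGCGGGGC  (144 'G')


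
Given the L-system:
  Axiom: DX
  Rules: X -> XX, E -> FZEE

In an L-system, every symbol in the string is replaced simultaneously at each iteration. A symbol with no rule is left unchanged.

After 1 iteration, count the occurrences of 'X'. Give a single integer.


Step 0: DX  (1 'X')
Step 1: DXX  (2 'X')

Answer: 2


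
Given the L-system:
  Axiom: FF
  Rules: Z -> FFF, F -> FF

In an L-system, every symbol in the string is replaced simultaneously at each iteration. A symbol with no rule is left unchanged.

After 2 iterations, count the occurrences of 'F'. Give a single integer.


Answer: 8

Derivation:
Step 0: FF  (2 'F')
Step 1: FFFF  (4 'F')
Step 2: FFFFFFFF  (8 'F')


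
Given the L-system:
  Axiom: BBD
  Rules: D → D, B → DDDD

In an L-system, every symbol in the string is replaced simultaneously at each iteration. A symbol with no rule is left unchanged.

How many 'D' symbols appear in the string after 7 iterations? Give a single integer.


Step 0: BBD  (1 'D')
Step 1: DDDDDDDDD  (9 'D')
Step 2: DDDDDDDDD  (9 'D')
Step 3: DDDDDDDDD  (9 'D')
Step 4: DDDDDDDDD  (9 'D')
Step 5: DDDDDDDDD  (9 'D')
Step 6: DDDDDDDDD  (9 'D')
Step 7: DDDDDDDDD  (9 'D')

Answer: 9


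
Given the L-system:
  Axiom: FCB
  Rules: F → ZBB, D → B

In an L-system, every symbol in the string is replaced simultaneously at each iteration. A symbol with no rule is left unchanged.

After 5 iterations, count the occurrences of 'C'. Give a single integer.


Answer: 1

Derivation:
Step 0: FCB  (1 'C')
Step 1: ZBBCB  (1 'C')
Step 2: ZBBCB  (1 'C')
Step 3: ZBBCB  (1 'C')
Step 4: ZBBCB  (1 'C')
Step 5: ZBBCB  (1 'C')


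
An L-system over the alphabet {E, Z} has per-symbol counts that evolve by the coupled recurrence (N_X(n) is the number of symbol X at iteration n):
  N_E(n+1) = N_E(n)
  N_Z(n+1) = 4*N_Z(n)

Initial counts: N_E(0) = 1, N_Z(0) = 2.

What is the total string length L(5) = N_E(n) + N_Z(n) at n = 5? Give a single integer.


Step 0: N_E=1, N_Z=2, L=3
Step 1: N_E=1, N_Z=8, L=9
Step 2: N_E=1, N_Z=32, L=33
Step 3: N_E=1, N_Z=128, L=129
Step 4: N_E=1, N_Z=512, L=513
Step 5: N_E=1, N_Z=2048, L=2049

Answer: 2049


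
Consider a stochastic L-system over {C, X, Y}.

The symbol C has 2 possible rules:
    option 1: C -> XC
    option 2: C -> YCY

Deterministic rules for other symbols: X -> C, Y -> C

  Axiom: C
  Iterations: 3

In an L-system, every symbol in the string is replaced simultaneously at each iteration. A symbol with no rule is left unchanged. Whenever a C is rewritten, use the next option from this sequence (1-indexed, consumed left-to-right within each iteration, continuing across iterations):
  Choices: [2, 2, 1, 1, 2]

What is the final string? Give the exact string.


Answer: XCCXCCYCY

Derivation:
Step 0: C
Step 1: YCY  (used choices [2])
Step 2: CYCYC  (used choices [2])
Step 3: XCCXCCYCY  (used choices [1, 1, 2])


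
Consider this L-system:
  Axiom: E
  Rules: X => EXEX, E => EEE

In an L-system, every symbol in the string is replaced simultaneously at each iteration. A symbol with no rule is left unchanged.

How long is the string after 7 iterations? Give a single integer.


Step 0: length = 1
Step 1: length = 3
Step 2: length = 9
Step 3: length = 27
Step 4: length = 81
Step 5: length = 243
Step 6: length = 729
Step 7: length = 2187

Answer: 2187


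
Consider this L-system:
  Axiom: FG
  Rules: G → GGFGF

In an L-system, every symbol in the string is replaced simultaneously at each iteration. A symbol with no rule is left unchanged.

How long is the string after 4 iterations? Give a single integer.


Step 0: length = 2
Step 1: length = 6
Step 2: length = 18
Step 3: length = 54
Step 4: length = 162

Answer: 162
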